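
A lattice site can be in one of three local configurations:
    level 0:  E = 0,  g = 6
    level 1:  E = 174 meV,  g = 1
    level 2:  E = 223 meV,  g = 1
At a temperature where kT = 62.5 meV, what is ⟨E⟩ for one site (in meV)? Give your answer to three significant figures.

2.80 meV

Eᵢ/kT = 0, 2.7840, 3.5680.
Z = Σ gᵢe^(−Eᵢ/kT) = 6·e^(−0) + 1·e^(−2.7840) + 1·e^(−3.5680) = 6.0000 + 0.061791 + 0.028212 = 6.0900.
⟨E⟩ = Σ Eᵢ gᵢe^(−Eᵢ/kT) / Z = (0·6.0000 + 174·0.061791 + 223·0.028212) / 6.0900 = 2.80 meV.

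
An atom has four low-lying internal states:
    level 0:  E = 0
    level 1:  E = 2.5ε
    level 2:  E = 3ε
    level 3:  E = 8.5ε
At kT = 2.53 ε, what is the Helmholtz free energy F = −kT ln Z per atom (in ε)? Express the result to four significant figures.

Eᵢ/kT = 0, 0.988142, 1.18577, 3.35968.
Z = Σ e^(−Eᵢ/kT) = e^(−0) + e^(−0.988142) + e^(−1.18577) + e^(−3.35968) = 1.00000 + 0.372268 + 0.305511 + 0.0347464 = 1.71253.
F = −kT ln Z = −2.53 × ln(1.71253) = −2.53 × 0.537972 = -1.361 ε.

-1.361 ε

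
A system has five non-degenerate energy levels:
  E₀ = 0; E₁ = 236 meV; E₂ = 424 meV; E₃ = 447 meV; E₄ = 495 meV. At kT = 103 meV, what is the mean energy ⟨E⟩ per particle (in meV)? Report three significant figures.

35.7 meV

Eᵢ/kT = 0, 2.2913, 4.1165, 4.3398, 4.8058.
Z = Σ e^(−Eᵢ/kT) = e^(−0) + e^(−2.2913) + e^(−4.1165) + e^(−4.3398) + e^(−4.8058) = 1.0000 + 0.10113 + 0.016301 + 0.013039 + 0.0081822 = 1.1387.
⟨E⟩ = Σ Eᵢ e^(−Eᵢ/kT) / Z = (0·1.0000 + 236·0.10113 + 424·0.016301 + 447·0.013039 + 495·0.0081822) / 1.1387 = 35.7 meV.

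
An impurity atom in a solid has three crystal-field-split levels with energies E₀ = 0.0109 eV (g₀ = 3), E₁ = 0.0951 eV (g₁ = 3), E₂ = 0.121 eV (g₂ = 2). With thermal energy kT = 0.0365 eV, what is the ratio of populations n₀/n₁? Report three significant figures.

10.0

n₀/n₁ = (g₀/g₁) exp[−(E₀−E₁)/kT] = (3/3) × exp(−(-0.0842 eV)/(0.0365 eV)) = (3/3) × exp(2.3068) = 10.0.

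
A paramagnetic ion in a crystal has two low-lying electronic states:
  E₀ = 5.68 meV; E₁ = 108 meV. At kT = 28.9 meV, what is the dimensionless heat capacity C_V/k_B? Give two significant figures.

Eᵢ/kT = 0.1965, 3.737.
Z = Σ e^(−Eᵢ/kT) = e^(−0.1965) + e^(−3.737) = 0.8216 + 0.02383 = 0.8454.
⟨E⟩ = 8.564 meV, ⟨E²⟩ = 360.1 meV².
C_V/k_B = (⟨E²⟩ − ⟨E⟩²)/(kT)² = (360.1 − 73.34)/835.2 = 0.34.

0.34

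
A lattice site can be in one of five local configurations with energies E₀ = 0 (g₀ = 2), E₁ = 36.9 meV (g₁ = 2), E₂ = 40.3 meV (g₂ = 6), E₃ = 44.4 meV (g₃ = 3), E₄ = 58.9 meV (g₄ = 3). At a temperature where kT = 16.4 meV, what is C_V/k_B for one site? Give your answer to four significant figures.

1.495

Eᵢ/kT = 0, 2.25000, 2.45732, 2.70732, 3.59146.
Z = Σ gᵢe^(−Eᵢ/kT) = 2·e^(−0) + 2·e^(−2.25000) + 6·e^(−2.45732) + 3·e^(−2.70732) + 3·e^(−3.59146) = 2.00000 + 0.210798 + 0.513985 + 0.200146 + 0.0826742 = 3.00760.
⟨E⟩ = 14.0471 meV, ⟨E²⟩ = 599.533 meV².
C_V/k_B = (⟨E²⟩ − ⟨E⟩²)/(kT)² = (599.533 − 197.321)/268.960 = 1.495.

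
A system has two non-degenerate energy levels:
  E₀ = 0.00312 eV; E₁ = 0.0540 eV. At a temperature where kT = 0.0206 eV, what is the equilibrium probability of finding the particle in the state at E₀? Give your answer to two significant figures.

0.92

Eᵢ/kT = 0.1515, 2.621.
Z = Σ e^(−Eᵢ/kT) = e^(−0.1515) + e^(−2.621) = 0.8594 + 0.07273 = 0.9321.
P₀ = e^(−E₀/kT) / Z = 0.8594/0.9321 = 0.92.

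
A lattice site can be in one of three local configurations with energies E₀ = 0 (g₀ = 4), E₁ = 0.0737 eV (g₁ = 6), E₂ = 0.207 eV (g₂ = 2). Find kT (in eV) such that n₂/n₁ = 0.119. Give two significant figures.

n₂/n₁ = (g₂/g₁) exp[−(E₂−E₁)/kT] = 0.119.
⇒ (E₂−E₁)/kT = ln((2/6)/0.119) = ln(2.801) = 1.030.
kT = 0.1333 eV / 1.030 = 0.13 eV.

0.13 eV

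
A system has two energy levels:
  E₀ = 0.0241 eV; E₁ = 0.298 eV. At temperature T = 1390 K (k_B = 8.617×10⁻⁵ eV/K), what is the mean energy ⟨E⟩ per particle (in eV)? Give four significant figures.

k_BT = 8.617×10⁻⁵ × 1390 K = 0.119776 eV.
Eᵢ/kT = 0.201209, 2.48798.
Z = Σ e^(−Eᵢ/kT) = e^(−0.201209) + e^(−2.48798) = 0.817742 + 0.0830776 = 0.900820.
⟨E⟩ = Σ Eᵢ e^(−Eᵢ/kT) / Z = (0.0241·0.817742 + 0.298·0.0830776) / 0.900820 = 0.04936 eV.

0.04936 eV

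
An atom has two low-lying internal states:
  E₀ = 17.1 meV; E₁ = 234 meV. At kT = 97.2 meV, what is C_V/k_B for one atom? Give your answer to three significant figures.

0.436

Eᵢ/kT = 0.17593, 2.4074.
Z = Σ e^(−Eᵢ/kT) = e^(−0.17593) + e^(−2.4074) = 0.83868 + 0.090049 = 0.92873.
⟨E⟩ = 38.130 meV, ⟨E²⟩ = 5573.2 meV².
C_V/k_B = (⟨E²⟩ − ⟨E⟩²)/(kT)² = (5573.2 − 1453.9)/9447.8 = 0.436.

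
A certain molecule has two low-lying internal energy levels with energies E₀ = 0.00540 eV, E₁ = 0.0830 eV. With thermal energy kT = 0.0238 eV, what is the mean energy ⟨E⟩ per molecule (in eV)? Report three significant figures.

Eᵢ/kT = 0.22689, 3.4874.
Z = Σ e^(−Eᵢ/kT) = e^(−0.22689) + e^(−3.4874) = 0.79701 + 0.030580 = 0.82759.
⟨E⟩ = Σ Eᵢ e^(−Eᵢ/kT) / Z = (0.00540·0.79701 + 0.0830·0.030580) / 0.82759 = 0.00827 eV.

0.00827 eV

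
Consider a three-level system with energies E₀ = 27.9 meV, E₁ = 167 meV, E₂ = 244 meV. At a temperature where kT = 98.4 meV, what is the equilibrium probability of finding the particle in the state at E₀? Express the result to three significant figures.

Eᵢ/kT = 0.28354, 1.6972, 2.4797.
Z = Σ e^(−Eᵢ/kT) = e^(−0.28354) + e^(−1.6972) + e^(−2.4797) = 0.75311 + 0.18320 + 0.083768 = 1.0201.
P₀ = e^(−E₀/kT) / Z = 0.75311/1.0201 = 0.738.

0.738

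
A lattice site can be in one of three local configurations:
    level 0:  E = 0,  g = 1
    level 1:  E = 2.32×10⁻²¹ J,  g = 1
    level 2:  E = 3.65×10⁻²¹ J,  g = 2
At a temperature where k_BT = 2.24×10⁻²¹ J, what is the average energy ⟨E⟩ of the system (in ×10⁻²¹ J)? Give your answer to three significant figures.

1.29 ×10⁻²¹ J

Eᵢ/kT = 0, 1.0357, 1.6295.
Z = Σ gᵢe^(−Eᵢ/kT) = 1·e^(−0) + 1·e^(−1.0357) + 2·e^(−1.6295) = 1.0000 + 0.35498 + 0.39206 = 1.7470.
⟨E⟩ = Σ Eᵢ gᵢe^(−Eᵢ/kT) / Z = (0·1.0000 + 2.32·0.35498 + 3.65·0.39206) / 1.7470 = 1.29 ×10⁻²¹ J.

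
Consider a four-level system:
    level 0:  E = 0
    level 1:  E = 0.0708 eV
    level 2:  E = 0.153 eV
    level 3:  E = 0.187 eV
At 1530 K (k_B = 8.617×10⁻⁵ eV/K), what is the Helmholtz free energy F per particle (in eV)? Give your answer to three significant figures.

k_BT = 8.617×10⁻⁵ × 1530 K = 0.13184 eV.
Eᵢ/kT = 0, 0.53701, 1.1605, 1.4184.
Z = Σ e^(−Eᵢ/kT) = e^(−0) + e^(−0.53701) + e^(−1.1605) + e^(−1.4184) = 1.0000 + 0.58449 + 0.31333 + 0.24210 = 2.1399.
F = −kT ln Z = −0.13184 × ln(2.1399) = −0.13184 × 0.76076 = -0.100 eV.

-0.100 eV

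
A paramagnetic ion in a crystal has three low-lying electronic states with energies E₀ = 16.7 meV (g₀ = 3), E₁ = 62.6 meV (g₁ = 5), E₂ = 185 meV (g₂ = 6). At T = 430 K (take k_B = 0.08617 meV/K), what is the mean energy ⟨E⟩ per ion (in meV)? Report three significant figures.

33.8 meV

k_BT = 0.08617 × 430 K = 37.053 meV.
Eᵢ/kT = 0.45071, 1.6895, 4.9928.
Z = Σ gᵢe^(−Eᵢ/kT) = 3·e^(−0.45071) + 5·e^(−1.6895) + 6·e^(−4.9928) = 1.9115 + 0.92306 + 0.040720 = 2.8753.
⟨E⟩ = Σ Eᵢ gᵢe^(−Eᵢ/kT) / Z = (16.7·1.9115 + 62.6·0.92306 + 185·0.040720) / 2.8753 = 33.8 meV.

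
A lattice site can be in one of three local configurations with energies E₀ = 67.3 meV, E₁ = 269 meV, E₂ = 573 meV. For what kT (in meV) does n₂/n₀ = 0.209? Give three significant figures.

323 meV

n₂/n₀ = exp[−(E₂−E₀)/kT] = 0.209.
⇒ (E₂−E₀)/kT = ln(1/0.209) = ln(4.7847) = 1.5654.
kT = 505.7 meV / 1.5654 = 323 meV.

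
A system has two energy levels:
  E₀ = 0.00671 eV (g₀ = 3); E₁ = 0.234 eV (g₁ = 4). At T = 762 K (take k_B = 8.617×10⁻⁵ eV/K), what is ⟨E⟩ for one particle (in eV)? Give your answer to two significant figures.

0.016 eV

k_BT = 8.617×10⁻⁵ × 762 K = 0.06566 eV.
Eᵢ/kT = 0.1022, 3.564.
Z = Σ gᵢe^(−Eᵢ/kT) = 3·e^(−0.1022) + 4·e^(−3.564) = 2.709 + 0.1133 = 2.822.
⟨E⟩ = Σ Eᵢ gᵢe^(−Eᵢ/kT) / Z = (0.00671·2.709 + 0.234·0.1133) / 2.822 = 0.016 eV.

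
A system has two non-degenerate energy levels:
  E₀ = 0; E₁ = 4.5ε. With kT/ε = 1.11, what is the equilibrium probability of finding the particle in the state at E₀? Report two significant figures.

0.98

Eᵢ/kT = 0, 4.054.
Z = Σ e^(−Eᵢ/kT) = e^(−0) + e^(−4.054) = 1.000 + 0.01735 = 1.017.
P₀ = e^(−E₀/kT) / Z = 1.000/1.017 = 0.98.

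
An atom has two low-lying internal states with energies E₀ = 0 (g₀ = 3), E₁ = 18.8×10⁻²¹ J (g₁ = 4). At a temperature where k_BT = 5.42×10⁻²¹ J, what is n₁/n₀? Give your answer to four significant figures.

n₁/n₀ = (g₁/g₀) exp[−(E₁−E₀)/kT] = (4/3) × exp(−(18.8 ×10⁻²¹ J)/(5.42 ×10⁻²¹ J)) = (4/3) × exp(-3.46863) = 0.04155.

0.04155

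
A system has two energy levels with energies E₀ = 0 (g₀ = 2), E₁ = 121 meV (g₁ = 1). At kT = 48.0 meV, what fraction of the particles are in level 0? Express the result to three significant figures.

0.961

Eᵢ/kT = 0, 2.5208.
Z = Σ gᵢe^(−Eᵢ/kT) = 2·e^(−0) + 1·e^(−2.5208) = 2.0000 + 0.080395 = 2.0804.
P₀ = g₀ e^(−E₀/kT) / Z = 2.0000/2.0804 = 0.961.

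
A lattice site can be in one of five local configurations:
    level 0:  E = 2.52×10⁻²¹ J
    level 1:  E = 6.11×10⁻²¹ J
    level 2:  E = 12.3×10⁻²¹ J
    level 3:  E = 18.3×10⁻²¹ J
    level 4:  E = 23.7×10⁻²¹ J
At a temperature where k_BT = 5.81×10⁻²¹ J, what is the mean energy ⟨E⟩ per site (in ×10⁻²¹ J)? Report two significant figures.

Eᵢ/kT = 0.4337, 1.052, 2.117, 3.150, 4.079.
Z = Σ e^(−Eᵢ/kT) = e^(−0.4337) + e^(−1.052) + e^(−2.117) + e^(−3.150) + e^(−4.079) = 0.6481 + 0.3492 + 0.1204 + 0.04285 + 0.01692 = 1.177.
⟨E⟩ = Σ Eᵢ e^(−Eᵢ/kT) / Z = (2.52·0.6481 + 6.11·0.3492 + 12.3·0.1204 + 18.3·0.04285 + 23.7·0.01692) / 1.177 = 5.5 ×10⁻²¹ J.

5.5 ×10⁻²¹ J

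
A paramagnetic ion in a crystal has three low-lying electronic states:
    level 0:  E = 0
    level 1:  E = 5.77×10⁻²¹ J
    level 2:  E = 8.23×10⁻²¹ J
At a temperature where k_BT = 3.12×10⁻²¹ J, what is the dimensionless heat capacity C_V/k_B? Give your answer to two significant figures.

0.69

Eᵢ/kT = 0, 1.849, 2.638.
Z = Σ e^(−Eᵢ/kT) = e^(−0) + e^(−1.849) + e^(−2.638) = 1.000 + 0.1574 + 0.07150 = 1.229.
⟨E⟩ = 1.218, ⟨E²⟩ = 8.204.
C_V/k_B = (⟨E²⟩ − ⟨E⟩²)/(kT)² = (8.204 − 1.484)/9.734 = 0.69.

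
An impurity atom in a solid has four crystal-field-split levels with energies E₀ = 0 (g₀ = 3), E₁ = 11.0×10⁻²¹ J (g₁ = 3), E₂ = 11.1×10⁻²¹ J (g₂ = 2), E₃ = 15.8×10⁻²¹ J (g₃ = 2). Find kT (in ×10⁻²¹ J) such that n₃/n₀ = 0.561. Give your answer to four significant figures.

91.56 ×10⁻²¹ J

n₃/n₀ = (g₃/g₀) exp[−(E₃−E₀)/kT] = 0.561.
⇒ (E₃−E₀)/kT = ln((2/3)/0.561) = ln(1.18835) = 0.172566.
kT = 15.8 ×10⁻²¹ J / 0.172566 = 91.56 ×10⁻²¹ J.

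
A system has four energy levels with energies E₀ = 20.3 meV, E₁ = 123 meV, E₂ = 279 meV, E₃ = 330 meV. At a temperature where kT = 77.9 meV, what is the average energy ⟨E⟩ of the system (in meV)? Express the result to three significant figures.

Eᵢ/kT = 0.26059, 1.5789, 3.5815, 4.2362.
Z = Σ e^(−Eᵢ/kT) = e^(−0.26059) + e^(−1.5789) + e^(−3.5815) + e^(−4.2362) = 0.77060 + 0.20620 + 0.027834 + 0.014462 = 1.0191.
⟨E⟩ = Σ Eᵢ e^(−Eᵢ/kT) / Z = (20.3·0.77060 + 123·0.20620 + 279·0.027834 + 330·0.014462) / 1.0191 = 52.5 meV.

52.5 meV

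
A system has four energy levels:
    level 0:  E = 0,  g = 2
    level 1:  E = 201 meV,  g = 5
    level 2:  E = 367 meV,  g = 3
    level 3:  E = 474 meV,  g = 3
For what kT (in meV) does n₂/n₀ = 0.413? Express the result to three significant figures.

285 meV

n₂/n₀ = (g₂/g₀) exp[−(E₂−E₀)/kT] = 0.413.
⇒ (E₂−E₀)/kT = ln((3/2)/0.413) = ln(3.6320) = 1.2898.
kT = 367 meV / 1.2898 = 285 meV.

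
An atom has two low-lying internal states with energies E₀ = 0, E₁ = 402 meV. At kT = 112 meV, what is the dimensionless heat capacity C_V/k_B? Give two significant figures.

Eᵢ/kT = 0, 3.589.
Z = Σ e^(−Eᵢ/kT) = e^(−0) + e^(−3.589) = 1.000 + 0.02763 = 1.028.
⟨E⟩ = 10.80 meV, ⟨E²⟩ = 4344 meV².
C_V/k_B = (⟨E²⟩ − ⟨E⟩²)/(kT)² = (4344 − 116.6)/12540 = 0.34.

0.34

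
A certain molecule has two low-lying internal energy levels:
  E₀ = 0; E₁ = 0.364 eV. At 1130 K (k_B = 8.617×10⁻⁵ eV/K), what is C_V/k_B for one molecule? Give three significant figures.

0.317

k_BT = 8.617×10⁻⁵ × 1130 K = 0.097372 eV.
Eᵢ/kT = 0, 3.7382.
Z = Σ e^(−Eᵢ/kT) = e^(−0) + e^(−3.7382) = 1.0000 + 0.023797 = 1.0238.
⟨E⟩ = 0.0084607 eV, ⟨E²⟩ = 0.0030797 eV².
C_V/k_B = (⟨E²⟩ − ⟨E⟩²)/(kT)² = (0.0030797 − 0.000071583)/0.0094813 = 0.317.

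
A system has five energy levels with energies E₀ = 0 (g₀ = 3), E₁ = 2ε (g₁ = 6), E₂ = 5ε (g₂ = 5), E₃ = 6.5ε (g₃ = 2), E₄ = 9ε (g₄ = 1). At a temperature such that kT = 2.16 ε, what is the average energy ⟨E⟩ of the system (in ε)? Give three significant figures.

1.34 ε

Eᵢ/kT = 0, 0.92593, 2.3148, 3.0093, 4.1667.
Z = Σ gᵢe^(−Eᵢ/kT) = 3·e^(−0) + 6·e^(−0.92593) + 5·e^(−2.3148) + 2·e^(−3.0093) + 1·e^(−4.1667) = 3.0000 + 2.3770 + 0.49393 + 0.098652 + 0.015503 = 5.9851.
⟨E⟩ = Σ Eᵢ gᵢe^(−Eᵢ/kT) / Z = (0·3.0000 + 2·2.3770 + 5·0.49393 + 6.5·0.098652 + 9·0.015503) / 5.9851 = 1.34 ε.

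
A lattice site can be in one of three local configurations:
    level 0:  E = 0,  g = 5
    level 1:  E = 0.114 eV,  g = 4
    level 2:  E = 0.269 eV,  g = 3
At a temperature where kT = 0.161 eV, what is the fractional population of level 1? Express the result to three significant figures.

0.262

Eᵢ/kT = 0, 0.70807, 1.6708.
Z = Σ gᵢe^(−Eᵢ/kT) = 5·e^(−0) + 4·e^(−0.70807) + 3·e^(−1.6708) = 5.0000 + 1.9704 + 0.56429 = 7.5347.
P₁ = g₁ e^(−E₁/kT) / Z = 1.9704/7.5347 = 0.262.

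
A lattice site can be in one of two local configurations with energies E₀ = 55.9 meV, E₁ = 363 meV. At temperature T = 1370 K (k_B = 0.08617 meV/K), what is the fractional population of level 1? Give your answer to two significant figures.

k_BT = 0.08617 × 1370 K = 118.1 meV.
Eᵢ/kT = 0.4733, 3.074.
Z = Σ e^(−Eᵢ/kT) = e^(−0.4733) + e^(−3.074) = 0.6229 + 0.04624 = 0.6691.
P₁ = e^(−E₁/kT) / Z = 0.04624/0.6691 = 0.069.

0.069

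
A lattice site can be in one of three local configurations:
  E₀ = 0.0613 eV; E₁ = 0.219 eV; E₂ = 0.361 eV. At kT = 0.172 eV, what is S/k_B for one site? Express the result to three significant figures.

Eᵢ/kT = 0.35640, 1.2733, 2.0988.
Z = Σ e^(−Eᵢ/kT) = e^(−0.35640) + e^(−1.2733) + e^(−2.0988) = 0.70019 + 0.27991 + 0.12260 = 1.1027.
⟨E⟩ = Σ EᵢPᵢ = 0.13465 eV.
S/k_B = ln Z + ⟨E⟩/kT = ln(1.1027) + 0.13465/0.172 = 0.097762 + 0.78285 = 0.881.

0.881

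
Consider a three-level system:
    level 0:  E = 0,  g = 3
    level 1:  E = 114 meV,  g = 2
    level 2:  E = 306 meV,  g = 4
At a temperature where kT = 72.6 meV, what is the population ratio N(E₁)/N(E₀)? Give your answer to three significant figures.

0.139

n₁/n₀ = (g₁/g₀) exp[−(E₁−E₀)/kT] = (2/3) × exp(−(114 meV)/(72.6 meV)) = (2/3) × exp(-1.5702) = 0.139.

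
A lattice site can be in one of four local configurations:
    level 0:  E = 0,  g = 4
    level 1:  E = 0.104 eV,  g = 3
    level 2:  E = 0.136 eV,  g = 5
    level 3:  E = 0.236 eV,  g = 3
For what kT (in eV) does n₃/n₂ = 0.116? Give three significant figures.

0.0609 eV

n₃/n₂ = (g₃/g₂) exp[−(E₃−E₂)/kT] = 0.116.
⇒ (E₃−E₂)/kT = ln((3/5)/0.116) = ln(5.1724) = 1.6433.
kT = 0.100 eV / 1.6433 = 0.0609 eV.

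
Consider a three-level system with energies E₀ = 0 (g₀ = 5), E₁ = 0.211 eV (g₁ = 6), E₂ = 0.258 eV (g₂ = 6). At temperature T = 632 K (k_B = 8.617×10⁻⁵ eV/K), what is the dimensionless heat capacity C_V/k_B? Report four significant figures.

0.5692

k_BT = 8.617×10⁻⁵ × 632 K = 0.0544594 eV.
Eᵢ/kT = 0, 3.87445, 4.73747.
Z = Σ gᵢe^(−Eᵢ/kT) = 5·e^(−0) + 6·e^(−3.87445) + 6·e^(−4.73747) = 5.00000 + 0.124595 + 0.0525647 = 5.17716.
⟨E⟩ = 0.00769751 eV, ⟨E²⟩ = 0.00174729 eV².
C_V/k_B = (⟨E²⟩ − ⟨E⟩²)/(kT)² = (0.00174729 − 0.0000592517)/0.00296583 = 0.5692.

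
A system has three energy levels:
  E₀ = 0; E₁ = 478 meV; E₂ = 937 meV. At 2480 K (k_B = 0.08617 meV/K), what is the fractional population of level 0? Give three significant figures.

k_BT = 0.08617 × 2480 K = 213.70 meV.
Eᵢ/kT = 0, 2.2368, 4.3847.
Z = Σ e^(−Eᵢ/kT) = e^(−0) + e^(−2.2368) + e^(−4.3847) = 1.0000 + 0.10680 + 0.012467 = 1.1193.
P₀ = e^(−E₀/kT) / Z = 1.0000/1.1193 = 0.893.

0.893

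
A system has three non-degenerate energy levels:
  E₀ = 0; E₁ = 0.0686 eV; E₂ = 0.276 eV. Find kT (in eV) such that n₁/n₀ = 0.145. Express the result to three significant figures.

n₁/n₀ = exp[−(E₁−E₀)/kT] = 0.145.
⇒ (E₁−E₀)/kT = ln(1/0.145) = ln(6.8966) = 1.9310.
kT = 0.0686 eV / 1.9310 = 0.0355 eV.

0.0355 eV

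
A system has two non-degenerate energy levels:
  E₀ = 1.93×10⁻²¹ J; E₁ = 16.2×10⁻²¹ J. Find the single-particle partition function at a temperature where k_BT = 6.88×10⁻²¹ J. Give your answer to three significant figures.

Z = 0.850

Eᵢ/kT = 0.28052, 2.3547.
Z = Σ e^(−Eᵢ/kT) = e^(−0.28052) + e^(−2.3547) = 0.75539 + 0.094922 = 0.85031.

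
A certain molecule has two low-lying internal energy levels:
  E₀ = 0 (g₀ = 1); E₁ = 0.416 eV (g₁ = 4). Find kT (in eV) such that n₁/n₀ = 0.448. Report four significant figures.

0.1900 eV

n₁/n₀ = (g₁/g₀) exp[−(E₁−E₀)/kT] = 0.448.
⇒ (E₁−E₀)/kT = ln((4/1)/0.448) = ln(8.92857) = 2.18926.
kT = 0.416 eV / 2.18926 = 0.1900 eV.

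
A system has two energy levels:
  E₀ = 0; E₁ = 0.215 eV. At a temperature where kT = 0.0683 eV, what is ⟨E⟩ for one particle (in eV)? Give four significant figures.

Eᵢ/kT = 0, 3.14788.
Z = Σ e^(−Eᵢ/kT) = e^(−0) + e^(−3.14788) = 1.00000 + 0.0429431 = 1.04294.
⟨E⟩ = Σ Eᵢ e^(−Eᵢ/kT) / Z = (0·1.00000 + 0.215·0.0429431) / 1.04294 = 0.008853 eV.

0.008853 eV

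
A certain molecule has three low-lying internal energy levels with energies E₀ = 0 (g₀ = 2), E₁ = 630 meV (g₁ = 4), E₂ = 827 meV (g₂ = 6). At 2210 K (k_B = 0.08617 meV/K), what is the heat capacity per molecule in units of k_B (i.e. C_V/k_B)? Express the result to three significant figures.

k_BT = 0.08617 × 2210 K = 190.44 meV.
Eᵢ/kT = 0, 3.3081, 4.3426.
Z = Σ gᵢe^(−Eᵢ/kT) = 2·e^(−0) + 4·e^(−3.3081) + 6·e^(−4.3426) = 2.0000 + 0.14634 + 0.078016 = 2.2244.
⟨E⟩ = 70.452 meV, ⟨E²⟩ = 50099 meV².
C_V/k_B = (⟨E²⟩ − ⟨E⟩²)/(kT)² = (50099 − 4963.5)/36267 = 1.24.

1.24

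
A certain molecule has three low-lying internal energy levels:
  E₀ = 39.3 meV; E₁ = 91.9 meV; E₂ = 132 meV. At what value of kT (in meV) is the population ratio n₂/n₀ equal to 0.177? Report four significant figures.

53.53 meV

n₂/n₀ = exp[−(E₂−E₀)/kT] = 0.177.
⇒ (E₂−E₀)/kT = ln(1/0.177) = ln(5.64972) = 1.73161.
kT = 92.7 meV / 1.73161 = 53.53 meV.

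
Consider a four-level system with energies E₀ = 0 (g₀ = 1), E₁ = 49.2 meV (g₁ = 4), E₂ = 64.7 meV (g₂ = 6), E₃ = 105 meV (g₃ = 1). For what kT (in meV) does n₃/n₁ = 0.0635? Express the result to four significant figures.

40.72 meV

n₃/n₁ = (g₃/g₁) exp[−(E₃−E₁)/kT] = 0.0635.
⇒ (E₃−E₁)/kT = ln((1/4)/0.0635) = ln(3.93701) = 1.37042.
kT = 55.8 meV / 1.37042 = 40.72 meV.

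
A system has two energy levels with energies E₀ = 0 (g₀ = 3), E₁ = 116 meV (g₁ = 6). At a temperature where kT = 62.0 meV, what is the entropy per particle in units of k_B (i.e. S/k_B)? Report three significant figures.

1.81

Eᵢ/kT = 0, 1.8710.
Z = Σ gᵢe^(−Eᵢ/kT) = 3·e^(−0) + 6·e^(−1.8710) = 3.0000 + 0.92382 = 3.9238.
⟨E⟩ = Σ EᵢPᵢ = 27.311 meV.
S/k_B = ln Z + ⟨E⟩/kT = ln(3.9238) + 27.311/62.0 = 1.3671 + 0.44050 = 1.81.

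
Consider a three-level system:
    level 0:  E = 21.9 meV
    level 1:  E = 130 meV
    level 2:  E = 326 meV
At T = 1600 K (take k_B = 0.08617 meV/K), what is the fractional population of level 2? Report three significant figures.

k_BT = 0.08617 × 1600 K = 137.87 meV.
Eᵢ/kT = 0.15885, 0.94292, 2.3645.
Z = Σ e^(−Eᵢ/kT) = e^(−0.15885) + e^(−0.94292) + e^(−2.3645) = 0.85312 + 0.38949 + 0.093996 = 1.3366.
P₂ = e^(−E₂/kT) / Z = 0.093996/1.3366 = 0.0703.

0.0703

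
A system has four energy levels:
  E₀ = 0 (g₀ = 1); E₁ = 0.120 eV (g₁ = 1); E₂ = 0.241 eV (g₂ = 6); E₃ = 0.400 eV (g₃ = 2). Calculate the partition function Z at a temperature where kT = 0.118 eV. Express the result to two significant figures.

Z = 2.2

Eᵢ/kT = 0, 1.017, 2.042, 3.390.
Z = Σ gᵢe^(−Eᵢ/kT) = 1·e^(−0) + 1·e^(−1.017) + 6·e^(−2.042) + 2·e^(−3.390) = 1.000 + 0.3617 + 0.7786 + 0.06742 = 2.208.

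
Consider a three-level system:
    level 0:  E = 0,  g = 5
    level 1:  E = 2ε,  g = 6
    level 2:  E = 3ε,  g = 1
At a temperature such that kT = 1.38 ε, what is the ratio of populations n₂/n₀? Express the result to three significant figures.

0.0227

n₂/n₀ = (g₂/g₀) exp[−(E₂−E₀)/kT] = (1/5) × exp(−(3ε)/(1.38ε)) = (1/5) × exp(-2.1739) = 0.0227.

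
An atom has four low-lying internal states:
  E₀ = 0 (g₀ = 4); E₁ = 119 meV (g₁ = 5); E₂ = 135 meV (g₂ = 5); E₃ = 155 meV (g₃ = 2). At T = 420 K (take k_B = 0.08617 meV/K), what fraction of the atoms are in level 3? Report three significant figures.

0.00637

k_BT = 0.08617 × 420 K = 36.191 meV.
Eᵢ/kT = 0, 3.2881, 3.7302, 4.2828.
Z = Σ gᵢe^(−Eᵢ/kT) = 4·e^(−0) + 5·e^(−3.2881) + 5·e^(−3.7302) + 2·e^(−4.2828) = 4.0000 + 0.18662 + 0.11994 + 0.027608 = 4.3342.
P₃ = g₃ e^(−E₃/kT) / Z = 0.027608/4.3342 = 0.00637.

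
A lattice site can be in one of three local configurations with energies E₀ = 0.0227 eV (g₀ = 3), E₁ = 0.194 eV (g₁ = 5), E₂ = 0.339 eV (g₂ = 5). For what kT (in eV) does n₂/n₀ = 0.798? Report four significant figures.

n₂/n₀ = (g₂/g₀) exp[−(E₂−E₀)/kT] = 0.798.
⇒ (E₂−E₀)/kT = ln((5/3)/0.798) = ln(2.08855) = 0.736470.
kT = 0.3163 eV / 0.736470 = 0.4295 eV.

0.4295 eV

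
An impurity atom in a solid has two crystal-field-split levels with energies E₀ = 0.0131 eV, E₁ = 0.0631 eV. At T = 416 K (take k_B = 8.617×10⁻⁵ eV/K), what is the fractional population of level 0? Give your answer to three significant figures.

0.801

k_BT = 8.617×10⁻⁵ × 416 K = 0.035847 eV.
Eᵢ/kT = 0.36544, 1.7603.
Z = Σ e^(−Eᵢ/kT) = e^(−0.36544) + e^(−1.7603) = 0.69389 + 0.17199 = 0.86588.
P₀ = e^(−E₀/kT) / Z = 0.69389/0.86588 = 0.801.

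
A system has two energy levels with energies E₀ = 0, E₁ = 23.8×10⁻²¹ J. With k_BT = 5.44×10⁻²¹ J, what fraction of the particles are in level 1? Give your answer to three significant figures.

0.0124

Eᵢ/kT = 0, 4.3750.
Z = Σ e^(−Eᵢ/kT) = e^(−0) + e^(−4.3750) = 1.0000 + 0.012588 = 1.0126.
P₁ = e^(−E₁/kT) / Z = 0.012588/1.0126 = 0.0124.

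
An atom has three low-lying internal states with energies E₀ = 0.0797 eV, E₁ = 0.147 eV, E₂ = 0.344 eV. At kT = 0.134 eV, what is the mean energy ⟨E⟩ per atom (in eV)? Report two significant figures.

Eᵢ/kT = 0.5948, 1.097, 2.567.
Z = Σ e^(−Eᵢ/kT) = e^(−0.5948) + e^(−1.097) + e^(−2.567) = 0.5517 + 0.3339 + 0.07677 = 0.9624.
⟨E⟩ = Σ Eᵢ e^(−Eᵢ/kT) / Z = (0.0797·0.5517 + 0.147·0.3339 + 0.344·0.07677) / 0.9624 = 0.12 eV.

0.12 eV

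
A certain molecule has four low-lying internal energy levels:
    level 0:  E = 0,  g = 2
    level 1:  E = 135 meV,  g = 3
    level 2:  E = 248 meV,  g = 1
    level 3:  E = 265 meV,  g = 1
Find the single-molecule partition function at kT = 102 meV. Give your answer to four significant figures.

Z = 2.961

Eᵢ/kT = 0, 1.32353, 2.43137, 2.59804.
Z = Σ gᵢe^(−Eᵢ/kT) = 2·e^(−0) + 3·e^(−1.32353) + 1·e^(−2.43137) + 1·e^(−2.59804) = 2.00000 + 0.798582 + 0.0879163 + 0.0744193 = 2.96092.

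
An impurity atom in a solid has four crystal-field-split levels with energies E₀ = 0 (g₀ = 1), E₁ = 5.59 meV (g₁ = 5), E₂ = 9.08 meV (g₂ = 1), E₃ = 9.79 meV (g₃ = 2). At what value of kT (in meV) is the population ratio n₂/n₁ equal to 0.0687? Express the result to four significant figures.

n₂/n₁ = (g₂/g₁) exp[−(E₂−E₁)/kT] = 0.0687.
⇒ (E₂−E₁)/kT = ln((1/5)/0.0687) = ln(2.91121) = 1.06857.
kT = 3.49 meV / 1.06857 = 3.266 meV.

3.266 meV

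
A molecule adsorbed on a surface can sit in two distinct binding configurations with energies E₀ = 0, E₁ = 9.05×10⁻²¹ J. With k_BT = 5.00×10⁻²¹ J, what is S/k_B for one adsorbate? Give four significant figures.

Eᵢ/kT = 0, 1.81000.
Z = Σ e^(−Eᵢ/kT) = e^(−0) + e^(−1.81000) = 1.00000 + 0.163654 = 1.16365.
⟨E⟩ = Σ EᵢPᵢ = 1.27278 ×10⁻²¹ J.
S/k_B = ln Z + ⟨E⟩/kT = ln(1.16365) + 1.27278/5.00 = 0.151562 + 0.254556 = 0.4061.

0.4061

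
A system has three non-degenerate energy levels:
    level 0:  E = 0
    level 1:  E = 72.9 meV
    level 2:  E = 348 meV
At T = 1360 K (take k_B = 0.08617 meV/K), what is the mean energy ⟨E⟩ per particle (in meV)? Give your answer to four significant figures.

k_BT = 0.08617 × 1360 K = 117.191 meV.
Eᵢ/kT = 0, 0.622061, 2.96951.
Z = Σ e^(−Eᵢ/kT) = e^(−0) + e^(−0.622061) + e^(−2.96951) = 1.00000 + 0.536837 + 0.0513285 = 1.58817.
⟨E⟩ = Σ Eᵢ e^(−Eᵢ/kT) / Z = (0·1.00000 + 72.9·0.536837 + 348·0.0513285) / 1.58817 = 35.89 meV.

35.89 meV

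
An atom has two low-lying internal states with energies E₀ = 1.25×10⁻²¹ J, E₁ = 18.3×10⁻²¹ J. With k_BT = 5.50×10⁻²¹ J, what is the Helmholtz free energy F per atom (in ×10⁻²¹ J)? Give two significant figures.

1.0 ×10⁻²¹ J

Eᵢ/kT = 0.2273, 3.327.
Z = Σ e^(−Eᵢ/kT) = e^(−0.2273) + e^(−3.327) = 0.7967 + 0.03590 = 0.8326.
F = −kT ln Z = −5.50 × ln(0.8326) = −5.50 × -0.1832 = 1.0 ×10⁻²¹ J.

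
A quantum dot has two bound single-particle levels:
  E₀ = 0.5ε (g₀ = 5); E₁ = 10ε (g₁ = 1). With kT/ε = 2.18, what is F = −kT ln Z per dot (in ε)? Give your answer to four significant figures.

Eᵢ/kT = 0.229358, 4.58716.
Z = Σ gᵢe^(−Eᵢ/kT) = 5·e^(−0.229358) + 1·e^(−4.58716) = 3.97522 + 0.0101817 = 3.98540.
F = −kT ln Z = −2.18 × ln(3.98540) = −2.18 × 1.38264 = -3.014 ε.

-3.014 ε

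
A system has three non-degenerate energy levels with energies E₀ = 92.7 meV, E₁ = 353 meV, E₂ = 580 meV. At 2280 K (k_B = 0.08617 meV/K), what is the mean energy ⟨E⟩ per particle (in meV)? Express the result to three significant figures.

k_BT = 0.08617 × 2280 K = 196.47 meV.
Eᵢ/kT = 0.47183, 1.7967, 2.9521.
Z = Σ e^(−Eᵢ/kT) = e^(−0.47183) + e^(−1.7967) + e^(−2.9521) = 0.62386 + 0.16585 + 0.052230 = 0.84194.
⟨E⟩ = Σ Eᵢ e^(−Eᵢ/kT) / Z = (92.7·0.62386 + 353·0.16585 + 580·0.052230) / 0.84194 = 174 meV.

174 meV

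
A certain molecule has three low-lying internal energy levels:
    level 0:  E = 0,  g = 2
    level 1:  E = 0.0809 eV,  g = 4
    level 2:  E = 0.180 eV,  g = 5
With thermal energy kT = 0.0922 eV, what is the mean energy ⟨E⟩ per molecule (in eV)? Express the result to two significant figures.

0.060 eV

Eᵢ/kT = 0, 0.8774, 1.952.
Z = Σ gᵢe^(−Eᵢ/kT) = 2·e^(−0) + 4·e^(−0.8774) + 5·e^(−1.952) = 2.000 + 1.663 + 0.7099 = 4.373.
⟨E⟩ = Σ Eᵢ gᵢe^(−Eᵢ/kT) / Z = (0·2.000 + 0.0809·1.663 + 0.180·0.7099) / 4.373 = 0.060 eV.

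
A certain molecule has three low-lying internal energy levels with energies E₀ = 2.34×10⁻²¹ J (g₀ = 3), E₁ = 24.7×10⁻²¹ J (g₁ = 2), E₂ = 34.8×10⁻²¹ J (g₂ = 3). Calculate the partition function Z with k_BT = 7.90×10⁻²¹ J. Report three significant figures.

Z = 2.36

Eᵢ/kT = 0.29620, 3.1266, 4.4051.
Z = Σ gᵢe^(−Eᵢ/kT) = 3·e^(−0.29620) + 2·e^(−3.1266) + 3·e^(−4.4051) = 2.2309 + 0.087733 + 0.036645 = 2.3553.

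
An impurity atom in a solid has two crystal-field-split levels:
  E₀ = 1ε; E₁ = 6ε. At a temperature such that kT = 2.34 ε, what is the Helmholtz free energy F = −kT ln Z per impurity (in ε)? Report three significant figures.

Eᵢ/kT = 0.42735, 2.5641.
Z = Σ e^(−Eᵢ/kT) = e^(−0.42735) + e^(−2.5641) = 0.65224 + 0.076988 = 0.72923.
F = −kT ln Z = −2.34 × ln(0.72923) = −2.34 × -0.31577 = 0.739 ε.

0.739 ε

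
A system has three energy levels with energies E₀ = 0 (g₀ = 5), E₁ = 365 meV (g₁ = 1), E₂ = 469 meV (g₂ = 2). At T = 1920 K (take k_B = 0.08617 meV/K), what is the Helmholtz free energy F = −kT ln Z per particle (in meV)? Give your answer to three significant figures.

-274 meV

k_BT = 0.08617 × 1920 K = 165.45 meV.
Eᵢ/kT = 0, 2.2061, 2.8347.
Z = Σ gᵢe^(−Eᵢ/kT) = 5·e^(−0) + 1·e^(−2.2061) + 2·e^(−2.8347) = 5.0000 + 0.11013 + 0.11747 = 5.2276.
F = −kT ln Z = −165.45 × ln(5.2276) = −165.45 × 1.6540 = -274 meV.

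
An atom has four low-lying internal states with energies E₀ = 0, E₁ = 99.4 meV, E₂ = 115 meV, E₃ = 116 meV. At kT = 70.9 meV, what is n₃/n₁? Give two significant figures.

0.79

n₃/n₁ = exp[−(E₃−E₁)/kT] = exp(−(16.6 meV)/(70.9 meV)) = exp(-0.2341) = 0.79.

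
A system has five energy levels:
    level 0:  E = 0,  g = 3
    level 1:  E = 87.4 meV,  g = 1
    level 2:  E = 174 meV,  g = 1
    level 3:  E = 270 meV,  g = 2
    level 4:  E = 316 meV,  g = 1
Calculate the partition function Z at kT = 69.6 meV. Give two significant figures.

Z = 3.4

Eᵢ/kT = 0, 1.256, 2.500, 3.879, 4.540.
Z = Σ gᵢe^(−Eᵢ/kT) = 3·e^(−0) + 1·e^(−1.256) + 1·e^(−2.500) + 2·e^(−3.879) + 1·e^(−4.540) = 3.000 + 0.2848 + 0.08208 + 0.04134 + 0.01067 = 3.419.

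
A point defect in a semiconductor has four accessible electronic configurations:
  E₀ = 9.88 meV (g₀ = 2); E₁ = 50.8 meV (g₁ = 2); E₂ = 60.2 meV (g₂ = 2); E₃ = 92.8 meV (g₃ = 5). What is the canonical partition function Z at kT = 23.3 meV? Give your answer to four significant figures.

Z = 1.779

Eᵢ/kT = 0.424034, 2.18026, 2.58369, 3.98283.
Z = Σ gᵢe^(−Eᵢ/kT) = 2·e^(−0.424034) + 2·e^(−2.18026) + 2·e^(−2.58369) + 5·e^(−3.98283) = 1.30880 + 0.226024 + 0.150990 + 0.0931642 = 1.77898.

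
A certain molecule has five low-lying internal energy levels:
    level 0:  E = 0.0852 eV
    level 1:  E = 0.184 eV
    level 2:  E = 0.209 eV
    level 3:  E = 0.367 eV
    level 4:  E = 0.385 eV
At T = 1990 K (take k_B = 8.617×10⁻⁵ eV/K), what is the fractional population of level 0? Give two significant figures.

k_BT = 8.617×10⁻⁵ × 1990 K = 0.1715 eV.
Eᵢ/kT = 0.4968, 1.073, 1.219, 2.140, 2.245.
Z = Σ e^(−Eᵢ/kT) = e^(−0.4968) + e^(−1.073) + e^(−1.219) + e^(−2.140) + e^(−2.245) = 0.6085 + 0.3420 + 0.2955 + 0.1177 + 0.1059 = 1.470.
P₀ = e^(−E₀/kT) / Z = 0.6085/1.470 = 0.41.

0.41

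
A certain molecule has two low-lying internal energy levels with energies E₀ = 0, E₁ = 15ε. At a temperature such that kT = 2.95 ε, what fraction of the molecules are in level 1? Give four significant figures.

Eᵢ/kT = 0, 5.08475.
Z = Σ e^(−Eᵢ/kT) = e^(−0) + e^(−5.08475) = 1.00000 + 0.00619043 = 1.00619.
P₁ = e^(−E₁/kT) / Z = 0.00619043/1.00619 = 0.006152.

0.006152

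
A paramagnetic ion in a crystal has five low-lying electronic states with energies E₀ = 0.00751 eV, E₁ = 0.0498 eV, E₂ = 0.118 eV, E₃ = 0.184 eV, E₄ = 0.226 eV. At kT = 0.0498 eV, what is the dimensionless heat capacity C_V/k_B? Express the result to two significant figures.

Eᵢ/kT = 0.1508, 1.000, 2.369, 3.695, 4.538.
Z = Σ e^(−Eᵢ/kT) = e^(−0.1508) + e^(−1.000) + e^(−2.369) + e^(−3.695) + e^(−4.538) = 0.8600 + 0.3679 + 0.09357 + 0.02485 + 0.01069 = 1.357.
⟨E⟩ = 0.03155 eV, ⟨E²⟩ = 0.002691 eV².
C_V/k_B = (⟨E²⟩ − ⟨E⟩²)/(kT)² = (0.002691 − 0.0009954)/0.002480 = 0.68.

0.68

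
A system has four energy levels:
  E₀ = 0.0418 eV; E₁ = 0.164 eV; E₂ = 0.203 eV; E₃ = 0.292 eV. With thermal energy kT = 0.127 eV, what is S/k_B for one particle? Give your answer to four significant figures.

Eᵢ/kT = 0.329134, 1.29134, 1.59843, 2.29921.
Z = Σ e^(−Eᵢ/kT) = e^(−0.329134) + e^(−1.29134) + e^(−1.59843) + e^(−2.29921) = 0.719547 + 0.274902 + 0.202214 + 0.100338 = 1.29700.
⟨E⟩ = Σ EᵢPᵢ = 0.112189 eV.
S/k_B = ln Z + ⟨E⟩/kT = ln(1.29700) + 0.112189/0.127 = 0.260054 + 0.883378 = 1.143.

1.143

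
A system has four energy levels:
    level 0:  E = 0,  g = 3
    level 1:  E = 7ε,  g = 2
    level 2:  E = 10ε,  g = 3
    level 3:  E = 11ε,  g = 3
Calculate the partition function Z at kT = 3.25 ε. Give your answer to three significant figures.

Z = 3.47

Eᵢ/kT = 0, 2.1538, 3.0769, 3.3846.
Z = Σ gᵢe^(−Eᵢ/kT) = 3·e^(−0) + 2·e^(−2.1538) + 3·e^(−3.0769) + 3·e^(−3.3846) = 3.0000 + 0.23208 + 0.13831 + 0.10167 = 3.4721.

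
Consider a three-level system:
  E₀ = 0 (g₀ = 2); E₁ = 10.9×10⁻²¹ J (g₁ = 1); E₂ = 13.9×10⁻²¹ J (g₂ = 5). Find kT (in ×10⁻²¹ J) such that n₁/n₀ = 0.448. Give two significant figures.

99 ×10⁻²¹ J

n₁/n₀ = (g₁/g₀) exp[−(E₁−E₀)/kT] = 0.448.
⇒ (E₁−E₀)/kT = ln((1/2)/0.448) = ln(1.116) = 0.1098.
kT = 10.9 ×10⁻²¹ J / 0.1098 = 99 ×10⁻²¹ J.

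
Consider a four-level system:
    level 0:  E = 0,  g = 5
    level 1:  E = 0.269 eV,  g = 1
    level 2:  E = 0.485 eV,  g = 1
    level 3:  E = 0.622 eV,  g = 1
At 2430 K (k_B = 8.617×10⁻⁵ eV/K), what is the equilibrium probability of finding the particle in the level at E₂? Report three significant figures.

k_BT = 8.617×10⁻⁵ × 2430 K = 0.20939 eV.
Eᵢ/kT = 0, 1.2847, 2.3163, 2.9705.
Z = Σ gᵢe^(−Eᵢ/kT) = 5·e^(−0) + 1·e^(−1.2847) + 1·e^(−2.3163) + 1·e^(−2.9705) = 5.0000 + 0.27673 + 0.098638 + 0.051278 = 5.4266.
P₂ = g₂ e^(−E₂/kT) / Z = 0.098638/5.4266 = 0.0182.

0.0182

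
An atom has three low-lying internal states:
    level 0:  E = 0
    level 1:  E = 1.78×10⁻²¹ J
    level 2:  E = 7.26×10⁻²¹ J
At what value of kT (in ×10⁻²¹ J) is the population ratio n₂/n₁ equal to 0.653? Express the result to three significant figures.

12.9 ×10⁻²¹ J

n₂/n₁ = exp[−(E₂−E₁)/kT] = 0.653.
⇒ (E₂−E₁)/kT = ln(1/0.653) = ln(1.5314) = 0.42618.
kT = 5.48 ×10⁻²¹ J / 0.42618 = 12.9 ×10⁻²¹ J.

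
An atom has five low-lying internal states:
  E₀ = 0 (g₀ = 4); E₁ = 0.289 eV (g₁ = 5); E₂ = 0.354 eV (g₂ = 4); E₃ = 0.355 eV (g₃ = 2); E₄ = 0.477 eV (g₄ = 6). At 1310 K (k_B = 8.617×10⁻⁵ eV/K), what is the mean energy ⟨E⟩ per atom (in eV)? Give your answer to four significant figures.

0.05189 eV

k_BT = 8.617×10⁻⁵ × 1310 K = 0.112883 eV.
Eᵢ/kT = 0, 2.56017, 3.13599, 3.14485, 4.22561.
Z = Σ gᵢe^(−Eᵢ/kT) = 4·e^(−0) + 5·e^(−2.56017) + 4·e^(−3.13599) + 2·e^(−3.14485) + 6·e^(−4.22561) = 4.00000 + 0.386458 + 0.173827 + 0.0861468 + 0.0876985 = 4.73413.
⟨E⟩ = Σ Eᵢ gᵢe^(−Eᵢ/kT) / Z = (0·4.00000 + 0.289·0.386458 + 0.354·0.173827 + 0.355·0.0861468 + 0.477·0.0876985) / 4.73413 = 0.05189 eV.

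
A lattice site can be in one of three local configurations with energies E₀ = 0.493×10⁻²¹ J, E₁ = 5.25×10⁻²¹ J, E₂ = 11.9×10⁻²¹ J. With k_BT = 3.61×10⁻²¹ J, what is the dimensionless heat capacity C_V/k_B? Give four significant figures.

0.5401

Eᵢ/kT = 0.136565, 1.45429, 3.29640.
Z = Σ e^(−Eᵢ/kT) = e^(−0.136565) + e^(−1.45429) + e^(−3.29640) = 0.872350 + 0.233566 + 0.0370162 = 1.14293.
⟨E⟩ = 1.83457, ⟨E²⟩ = 10.4044.
C_V/k_B = (⟨E²⟩ − ⟨E⟩²)/(kT)² = (10.4044 − 3.36565)/13.0321 = 0.5401.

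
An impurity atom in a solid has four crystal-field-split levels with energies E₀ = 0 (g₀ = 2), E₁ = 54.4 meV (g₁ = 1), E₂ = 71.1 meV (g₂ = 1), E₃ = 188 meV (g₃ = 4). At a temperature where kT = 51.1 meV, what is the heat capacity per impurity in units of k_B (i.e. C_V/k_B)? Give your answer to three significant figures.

Eᵢ/kT = 0, 1.0646, 1.3914, 3.6791.
Z = Σ gᵢe^(−Eᵢ/kT) = 2·e^(−0) + 1·e^(−1.0646) + 1·e^(−1.3914) + 4·e^(−3.6791) = 2.0000 + 0.34487 + 0.24873 + 0.10098 = 2.6946.
⟨E⟩ = 20.571 meV, ⟨E²⟩ = 2169.9 meV².
C_V/k_B = (⟨E²⟩ − ⟨E⟩²)/(kT)² = (2169.9 − 423.17)/2611.2 = 0.669.

0.669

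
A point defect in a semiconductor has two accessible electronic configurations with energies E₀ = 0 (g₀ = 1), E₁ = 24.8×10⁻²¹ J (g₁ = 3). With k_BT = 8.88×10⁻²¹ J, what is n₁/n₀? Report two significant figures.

n₁/n₀ = (g₁/g₀) exp[−(E₁−E₀)/kT] = (3/1) × exp(−(24.8 ×10⁻²¹ J)/(8.88 ×10⁻²¹ J)) = (3/1) × exp(-2.793) = 0.18.

0.18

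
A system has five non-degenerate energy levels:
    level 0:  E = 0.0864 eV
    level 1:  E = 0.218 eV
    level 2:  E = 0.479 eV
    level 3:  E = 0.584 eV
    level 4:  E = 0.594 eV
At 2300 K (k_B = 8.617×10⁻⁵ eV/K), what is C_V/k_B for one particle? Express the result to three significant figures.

0.671

k_BT = 8.617×10⁻⁵ × 2300 K = 0.19819 eV.
Eᵢ/kT = 0.43595, 1.1000, 2.4169, 2.9467, 2.9971.
Z = Σ e^(−Eᵢ/kT) = e^(−0.43595) + e^(−1.1000) + e^(−2.4169) + e^(−2.9467) + e^(−2.9971) = 0.64665 + 0.33287 + 0.089198 + 0.052513 + 0.049932 = 1.1712.
⟨E⟩ = 0.19765 eV, ⟨E²⟩ = 0.065437 eV².
C_V/k_B = (⟨E²⟩ − ⟨E⟩²)/(kT)² = (0.065437 − 0.039066)/0.039279 = 0.671.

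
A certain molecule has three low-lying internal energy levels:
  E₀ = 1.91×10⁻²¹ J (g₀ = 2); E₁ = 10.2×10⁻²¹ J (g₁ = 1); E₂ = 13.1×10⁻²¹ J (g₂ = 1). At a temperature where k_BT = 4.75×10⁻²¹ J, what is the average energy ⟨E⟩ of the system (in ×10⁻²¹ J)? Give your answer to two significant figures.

Eᵢ/kT = 0.4021, 2.147, 2.758.
Z = Σ gᵢe^(−Eᵢ/kT) = 2·e^(−0.4021) + 1·e^(−2.147) + 1·e^(−2.758) = 1.338 + 0.1168 + 0.06342 = 1.518.
⟨E⟩ = Σ Eᵢ gᵢe^(−Eᵢ/kT) / Z = (1.91·1.338 + 10.2·0.1168 + 13.1·0.06342) / 1.518 = 3.0 ×10⁻²¹ J.

3.0 ×10⁻²¹ J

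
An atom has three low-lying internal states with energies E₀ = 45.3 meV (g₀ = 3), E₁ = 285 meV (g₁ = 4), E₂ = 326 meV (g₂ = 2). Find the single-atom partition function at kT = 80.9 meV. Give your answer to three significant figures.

Z = 1.87

Eᵢ/kT = 0.55995, 3.5229, 4.0297.
Z = Σ gᵢe^(−Eᵢ/kT) = 3·e^(−0.55995) + 4·e^(−3.5229) + 2·e^(−4.0297) = 1.7137 + 0.11805 + 0.035559 = 1.8673.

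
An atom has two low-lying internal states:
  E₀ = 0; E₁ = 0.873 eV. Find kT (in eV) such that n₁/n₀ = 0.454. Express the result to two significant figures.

n₁/n₀ = exp[−(E₁−E₀)/kT] = 0.454.
⇒ (E₁−E₀)/kT = ln(1/0.454) = ln(2.203) = 0.7898.
kT = 0.873 eV / 0.7898 = 1.1 eV.

1.1 eV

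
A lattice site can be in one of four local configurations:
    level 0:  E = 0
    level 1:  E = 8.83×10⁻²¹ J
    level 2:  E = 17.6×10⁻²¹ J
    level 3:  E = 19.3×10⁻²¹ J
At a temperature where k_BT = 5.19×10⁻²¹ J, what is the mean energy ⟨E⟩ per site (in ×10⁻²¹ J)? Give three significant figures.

2.15 ×10⁻²¹ J

Eᵢ/kT = 0, 1.7013, 3.3911, 3.7187.
Z = Σ e^(−Eᵢ/kT) = e^(−0) + e^(−1.7013) + e^(−3.3911) + e^(−3.7187) = 1.0000 + 0.18245 + 0.033672 + 0.024265 = 1.2404.
⟨E⟩ = Σ Eᵢ e^(−Eᵢ/kT) / Z = (0·1.0000 + 8.83·0.18245 + 17.6·0.033672 + 19.3·0.024265) / 1.2404 = 2.15 ×10⁻²¹ J.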